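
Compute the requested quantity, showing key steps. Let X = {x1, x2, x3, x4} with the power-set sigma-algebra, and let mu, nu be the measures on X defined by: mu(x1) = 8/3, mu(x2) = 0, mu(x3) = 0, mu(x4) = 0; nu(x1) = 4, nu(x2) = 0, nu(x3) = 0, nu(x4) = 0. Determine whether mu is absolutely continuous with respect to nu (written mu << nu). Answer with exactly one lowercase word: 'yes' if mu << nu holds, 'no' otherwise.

mu << nu means: every nu-null measurable set is also mu-null; equivalently, for every atom x, if nu({x}) = 0 then mu({x}) = 0.
Checking each atom:
  x1: nu = 4 > 0 -> no constraint.
  x2: nu = 0, mu = 0 -> consistent with mu << nu.
  x3: nu = 0, mu = 0 -> consistent with mu << nu.
  x4: nu = 0, mu = 0 -> consistent with mu << nu.
No atom violates the condition. Therefore mu << nu.

yes


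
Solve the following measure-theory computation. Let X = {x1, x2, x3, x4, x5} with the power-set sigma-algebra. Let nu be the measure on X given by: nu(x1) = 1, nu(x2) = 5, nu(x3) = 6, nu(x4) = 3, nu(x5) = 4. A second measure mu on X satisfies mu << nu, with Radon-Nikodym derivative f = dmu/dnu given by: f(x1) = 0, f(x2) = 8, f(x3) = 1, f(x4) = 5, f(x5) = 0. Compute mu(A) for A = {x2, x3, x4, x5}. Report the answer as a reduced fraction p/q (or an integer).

By the defining property of the Radon-Nikodym derivative, for every measurable set A,
  mu(A) = integral_A f dnu.
Since nu is a discrete measure concentrated on the atoms of X, the integral over A reduces to the sum
  mu(A) = sum_{x in A} f(x) * nu({x}).
Computing each term:
  x2: f(x2) * nu(x2) = 8 * 5 = 40.
  x3: f(x3) * nu(x3) = 1 * 6 = 6.
  x4: f(x4) * nu(x4) = 5 * 3 = 15.
  x5: f(x5) * nu(x5) = 0 * 4 = 0.
Summing: mu(A) = 40 + 6 + 15 + 0 = 61.

61


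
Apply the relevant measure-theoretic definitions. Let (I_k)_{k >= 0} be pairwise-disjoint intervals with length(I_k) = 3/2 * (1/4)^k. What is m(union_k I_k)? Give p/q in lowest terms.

By countable additivity of the Lebesgue measure on pairwise disjoint measurable sets,
  m(union_{k >= 0} I_k) = sum_{k >= 0} m(I_k) = sum_{k >= 0} a * r^k,
  with a = 3/2 and r = 1/4.
Since 0 < r = 1/4 < 1, the geometric series converges:
  sum_{k >= 0} a * r^k = a / (1 - r).
  = 3/2 / (1 - 1/4)
  = 3/2 / (3/4)
  = 2.

2


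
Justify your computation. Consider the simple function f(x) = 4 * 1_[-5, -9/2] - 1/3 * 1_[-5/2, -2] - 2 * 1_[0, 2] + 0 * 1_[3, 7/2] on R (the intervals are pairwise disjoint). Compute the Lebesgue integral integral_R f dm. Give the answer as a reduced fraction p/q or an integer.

For a simple function f = sum_i c_i * 1_{A_i} with disjoint A_i,
  integral f dm = sum_i c_i * m(A_i).
Lengths of the A_i:
  m(A_1) = -9/2 - (-5) = 1/2.
  m(A_2) = -2 - (-5/2) = 1/2.
  m(A_3) = 2 - 0 = 2.
  m(A_4) = 7/2 - 3 = 1/2.
Contributions c_i * m(A_i):
  (4) * (1/2) = 2.
  (-1/3) * (1/2) = -1/6.
  (-2) * (2) = -4.
  (0) * (1/2) = 0.
Total: 2 - 1/6 - 4 + 0 = -13/6.

-13/6


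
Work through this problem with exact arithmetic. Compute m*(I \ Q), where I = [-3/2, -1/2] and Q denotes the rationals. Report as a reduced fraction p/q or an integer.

The interval I = [-3/2, -1/2] has m(I) = -1/2 - (-3/2) = 1 (endpoints are measure-zero, so open/closed/half-open agree). Write I = (I cap Q) u (I \ Q). The rationals in I are countable, so m*(I cap Q) = 0 (cover each rational by intervals whose total length is arbitrarily small). By countable subadditivity m*(I) <= m*(I cap Q) + m*(I \ Q), hence m*(I \ Q) >= m(I) = 1. The reverse inequality m*(I \ Q) <= m*(I) = 1 is trivial since (I \ Q) is a subset of I. Therefore m*(I \ Q) = 1.

1


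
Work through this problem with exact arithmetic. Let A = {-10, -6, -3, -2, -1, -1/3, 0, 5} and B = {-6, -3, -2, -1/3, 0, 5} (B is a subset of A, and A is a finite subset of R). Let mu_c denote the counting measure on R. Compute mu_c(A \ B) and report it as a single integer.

Counting measure assigns mu_c(E) = |E| (number of elements) when E is finite. For B subset A, A \ B is the set of elements of A not in B, so |A \ B| = |A| - |B|.
|A| = 8, |B| = 6, so mu_c(A \ B) = 8 - 6 = 2.

2


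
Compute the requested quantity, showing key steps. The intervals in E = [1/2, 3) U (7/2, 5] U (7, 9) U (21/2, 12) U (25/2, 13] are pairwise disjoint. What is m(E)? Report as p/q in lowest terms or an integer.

For pairwise disjoint intervals, m(union_i I_i) = sum_i m(I_i),
and m is invariant under swapping open/closed endpoints (single points have measure 0).
So m(E) = sum_i (b_i - a_i).
  I_1 has length 3 - 1/2 = 5/2.
  I_2 has length 5 - 7/2 = 3/2.
  I_3 has length 9 - 7 = 2.
  I_4 has length 12 - 21/2 = 3/2.
  I_5 has length 13 - 25/2 = 1/2.
Summing:
  m(E) = 5/2 + 3/2 + 2 + 3/2 + 1/2 = 8.

8


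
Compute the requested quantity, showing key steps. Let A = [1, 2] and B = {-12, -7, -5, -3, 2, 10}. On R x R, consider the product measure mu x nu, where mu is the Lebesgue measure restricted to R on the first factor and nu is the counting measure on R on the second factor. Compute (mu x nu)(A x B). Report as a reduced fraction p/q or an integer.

For a measurable rectangle A x B, the product measure satisfies
  (mu x nu)(A x B) = mu(A) * nu(B).
  mu(A) = 1.
  nu(B) = 6.
  (mu x nu)(A x B) = 1 * 6 = 6.

6


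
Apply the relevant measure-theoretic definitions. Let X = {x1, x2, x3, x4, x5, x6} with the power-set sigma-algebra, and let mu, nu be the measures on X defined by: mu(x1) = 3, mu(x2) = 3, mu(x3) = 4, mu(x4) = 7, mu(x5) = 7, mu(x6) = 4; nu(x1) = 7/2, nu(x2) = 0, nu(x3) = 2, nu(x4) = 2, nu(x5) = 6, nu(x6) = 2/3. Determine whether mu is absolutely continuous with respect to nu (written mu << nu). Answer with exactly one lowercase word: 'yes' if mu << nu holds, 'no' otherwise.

mu << nu means: every nu-null measurable set is also mu-null; equivalently, for every atom x, if nu({x}) = 0 then mu({x}) = 0.
Checking each atom:
  x1: nu = 7/2 > 0 -> no constraint.
  x2: nu = 0, mu = 3 > 0 -> violates mu << nu.
  x3: nu = 2 > 0 -> no constraint.
  x4: nu = 2 > 0 -> no constraint.
  x5: nu = 6 > 0 -> no constraint.
  x6: nu = 2/3 > 0 -> no constraint.
The atom(s) x2 violate the condition (nu = 0 but mu > 0). Therefore mu is NOT absolutely continuous w.r.t. nu.

no


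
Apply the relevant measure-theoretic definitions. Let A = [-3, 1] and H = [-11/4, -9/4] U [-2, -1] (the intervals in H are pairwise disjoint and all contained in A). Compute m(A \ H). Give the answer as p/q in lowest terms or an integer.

The ambient interval has length m(A) = 1 - (-3) = 4.
Since the holes are disjoint and sit inside A, by finite additivity
  m(H) = sum_i (b_i - a_i), and m(A \ H) = m(A) - m(H).
Computing the hole measures:
  m(H_1) = -9/4 - (-11/4) = 1/2.
  m(H_2) = -1 - (-2) = 1.
Summed: m(H) = 1/2 + 1 = 3/2.
So m(A \ H) = 4 - 3/2 = 5/2.

5/2


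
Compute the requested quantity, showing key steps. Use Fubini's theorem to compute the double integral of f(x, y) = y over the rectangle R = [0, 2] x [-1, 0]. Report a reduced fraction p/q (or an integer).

f(x, y) is a tensor product of a function of x and a function of y, and both factors are bounded continuous (hence Lebesgue integrable) on the rectangle, so Fubini's theorem applies:
  integral_R f d(m x m) = (integral_a1^b1 1 dx) * (integral_a2^b2 y dy).
Inner integral in x: integral_{0}^{2} 1 dx = (2^1 - 0^1)/1
  = 2.
Inner integral in y: integral_{-1}^{0} y dy = (0^2 - (-1)^2)/2
  = -1/2.
Product: (2) * (-1/2) = -1.

-1


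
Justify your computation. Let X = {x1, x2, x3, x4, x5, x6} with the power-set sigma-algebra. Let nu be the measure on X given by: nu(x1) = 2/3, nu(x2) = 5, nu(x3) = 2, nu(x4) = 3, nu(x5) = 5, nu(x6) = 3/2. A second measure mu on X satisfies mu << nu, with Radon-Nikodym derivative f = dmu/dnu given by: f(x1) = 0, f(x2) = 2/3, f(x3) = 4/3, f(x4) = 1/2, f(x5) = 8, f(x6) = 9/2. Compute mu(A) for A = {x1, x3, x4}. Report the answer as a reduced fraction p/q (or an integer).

By the defining property of the Radon-Nikodym derivative, for every measurable set A,
  mu(A) = integral_A f dnu.
Since nu is a discrete measure concentrated on the atoms of X, the integral over A reduces to the sum
  mu(A) = sum_{x in A} f(x) * nu({x}).
Computing each term:
  x1: f(x1) * nu(x1) = 0 * 2/3 = 0.
  x3: f(x3) * nu(x3) = 4/3 * 2 = 8/3.
  x4: f(x4) * nu(x4) = 1/2 * 3 = 3/2.
Summing: mu(A) = 0 + 8/3 + 3/2 = 25/6.

25/6


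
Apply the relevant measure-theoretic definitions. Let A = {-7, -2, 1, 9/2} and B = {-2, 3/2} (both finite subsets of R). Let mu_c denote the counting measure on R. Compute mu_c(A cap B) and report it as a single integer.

Counting measure on a finite set equals cardinality. mu_c(A cap B) = |A cap B| (elements appearing in both).
Enumerating the elements of A that also lie in B gives 1 element(s).
So mu_c(A cap B) = 1.

1


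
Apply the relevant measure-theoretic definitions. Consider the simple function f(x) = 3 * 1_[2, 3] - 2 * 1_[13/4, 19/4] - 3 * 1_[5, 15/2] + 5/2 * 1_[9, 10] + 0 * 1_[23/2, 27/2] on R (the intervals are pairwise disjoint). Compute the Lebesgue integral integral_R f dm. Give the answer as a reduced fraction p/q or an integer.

For a simple function f = sum_i c_i * 1_{A_i} with disjoint A_i,
  integral f dm = sum_i c_i * m(A_i).
Lengths of the A_i:
  m(A_1) = 3 - 2 = 1.
  m(A_2) = 19/4 - 13/4 = 3/2.
  m(A_3) = 15/2 - 5 = 5/2.
  m(A_4) = 10 - 9 = 1.
  m(A_5) = 27/2 - 23/2 = 2.
Contributions c_i * m(A_i):
  (3) * (1) = 3.
  (-2) * (3/2) = -3.
  (-3) * (5/2) = -15/2.
  (5/2) * (1) = 5/2.
  (0) * (2) = 0.
Total: 3 - 3 - 15/2 + 5/2 + 0 = -5.

-5


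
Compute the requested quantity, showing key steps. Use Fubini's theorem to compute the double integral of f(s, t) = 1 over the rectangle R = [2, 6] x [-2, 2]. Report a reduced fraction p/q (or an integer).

f(s, t) is a tensor product of a function of s and a function of t, and both factors are bounded continuous (hence Lebesgue integrable) on the rectangle, so Fubini's theorem applies:
  integral_R f d(m x m) = (integral_a1^b1 1 ds) * (integral_a2^b2 1 dt).
Inner integral in s: integral_{2}^{6} 1 ds = (6^1 - 2^1)/1
  = 4.
Inner integral in t: integral_{-2}^{2} 1 dt = (2^1 - (-2)^1)/1
  = 4.
Product: (4) * (4) = 16.

16


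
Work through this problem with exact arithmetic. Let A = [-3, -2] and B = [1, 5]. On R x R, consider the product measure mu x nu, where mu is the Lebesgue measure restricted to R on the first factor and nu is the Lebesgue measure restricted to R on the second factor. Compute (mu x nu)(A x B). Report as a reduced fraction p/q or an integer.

For a measurable rectangle A x B, the product measure satisfies
  (mu x nu)(A x B) = mu(A) * nu(B).
  mu(A) = 1.
  nu(B) = 4.
  (mu x nu)(A x B) = 1 * 4 = 4.

4


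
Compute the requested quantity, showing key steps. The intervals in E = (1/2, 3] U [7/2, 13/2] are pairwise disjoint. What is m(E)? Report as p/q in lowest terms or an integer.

For pairwise disjoint intervals, m(union_i I_i) = sum_i m(I_i),
and m is invariant under swapping open/closed endpoints (single points have measure 0).
So m(E) = sum_i (b_i - a_i).
  I_1 has length 3 - 1/2 = 5/2.
  I_2 has length 13/2 - 7/2 = 3.
Summing:
  m(E) = 5/2 + 3 = 11/2.

11/2


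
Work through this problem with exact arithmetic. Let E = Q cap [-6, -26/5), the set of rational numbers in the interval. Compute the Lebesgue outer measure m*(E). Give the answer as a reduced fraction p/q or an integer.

Q cap [-6, -26/5) is countable; list its elements as q_1, q_2, ... . Fix eps > 0 and cover the k-th point by an interval of length eps * 2^(-k). The cover has total length eps * sum_{k>=1} 2^(-k) = eps, so by definition of outer measure m*(Q cap [-6, -26/5)) <= eps. Since eps was arbitrary and m* >= 0, the outer measure is 0.

0


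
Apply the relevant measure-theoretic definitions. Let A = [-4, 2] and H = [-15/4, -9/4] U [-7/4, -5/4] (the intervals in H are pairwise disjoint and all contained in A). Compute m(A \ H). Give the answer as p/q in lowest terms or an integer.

The ambient interval has length m(A) = 2 - (-4) = 6.
Since the holes are disjoint and sit inside A, by finite additivity
  m(H) = sum_i (b_i - a_i), and m(A \ H) = m(A) - m(H).
Computing the hole measures:
  m(H_1) = -9/4 - (-15/4) = 3/2.
  m(H_2) = -5/4 - (-7/4) = 1/2.
Summed: m(H) = 3/2 + 1/2 = 2.
So m(A \ H) = 6 - 2 = 4.

4


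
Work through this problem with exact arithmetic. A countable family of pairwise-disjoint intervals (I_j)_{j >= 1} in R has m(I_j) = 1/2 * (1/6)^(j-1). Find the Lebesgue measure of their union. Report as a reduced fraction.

By countable additivity of the Lebesgue measure on pairwise disjoint measurable sets,
  m(union_{j >= 1} I_j) = sum_{j >= 1} m(I_j) = sum_{j >= 1} a * r^(j-1),
  with a = 1/2 and r = 1/6.
Since 0 < r = 1/6 < 1, the geometric series converges:
  sum_{j >= 1} a * r^(j-1) = a / (1 - r).
  = 1/2 / (1 - 1/6)
  = 1/2 / (5/6)
  = 3/5.

3/5


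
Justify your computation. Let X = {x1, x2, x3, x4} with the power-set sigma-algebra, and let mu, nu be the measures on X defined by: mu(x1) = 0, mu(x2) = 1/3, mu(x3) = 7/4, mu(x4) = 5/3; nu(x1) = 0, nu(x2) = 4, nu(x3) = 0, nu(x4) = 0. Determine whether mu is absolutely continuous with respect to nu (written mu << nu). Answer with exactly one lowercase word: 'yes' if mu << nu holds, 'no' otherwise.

mu << nu means: every nu-null measurable set is also mu-null; equivalently, for every atom x, if nu({x}) = 0 then mu({x}) = 0.
Checking each atom:
  x1: nu = 0, mu = 0 -> consistent with mu << nu.
  x2: nu = 4 > 0 -> no constraint.
  x3: nu = 0, mu = 7/4 > 0 -> violates mu << nu.
  x4: nu = 0, mu = 5/3 > 0 -> violates mu << nu.
The atom(s) x3, x4 violate the condition (nu = 0 but mu > 0). Therefore mu is NOT absolutely continuous w.r.t. nu.

no


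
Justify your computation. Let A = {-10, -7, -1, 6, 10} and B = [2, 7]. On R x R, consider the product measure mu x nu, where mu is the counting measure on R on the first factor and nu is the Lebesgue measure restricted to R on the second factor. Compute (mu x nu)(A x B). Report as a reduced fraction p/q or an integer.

For a measurable rectangle A x B, the product measure satisfies
  (mu x nu)(A x B) = mu(A) * nu(B).
  mu(A) = 5.
  nu(B) = 5.
  (mu x nu)(A x B) = 5 * 5 = 25.

25


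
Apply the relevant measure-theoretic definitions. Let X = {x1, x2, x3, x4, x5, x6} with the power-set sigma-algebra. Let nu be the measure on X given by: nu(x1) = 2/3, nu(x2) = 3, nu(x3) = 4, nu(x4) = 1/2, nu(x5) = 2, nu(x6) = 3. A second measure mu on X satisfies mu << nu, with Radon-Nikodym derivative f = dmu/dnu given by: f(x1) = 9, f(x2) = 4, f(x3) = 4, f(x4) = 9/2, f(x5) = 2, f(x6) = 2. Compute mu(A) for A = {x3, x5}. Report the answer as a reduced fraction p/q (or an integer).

By the defining property of the Radon-Nikodym derivative, for every measurable set A,
  mu(A) = integral_A f dnu.
Since nu is a discrete measure concentrated on the atoms of X, the integral over A reduces to the sum
  mu(A) = sum_{x in A} f(x) * nu({x}).
Computing each term:
  x3: f(x3) * nu(x3) = 4 * 4 = 16.
  x5: f(x5) * nu(x5) = 2 * 2 = 4.
Summing: mu(A) = 16 + 4 = 20.

20


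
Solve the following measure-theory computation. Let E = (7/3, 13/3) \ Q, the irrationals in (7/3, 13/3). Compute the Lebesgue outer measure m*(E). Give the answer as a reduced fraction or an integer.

The interval I = (7/3, 13/3) has m(I) = 13/3 - 7/3 = 2 (endpoints are measure-zero, so open/closed/half-open agree). Write I = (I cap Q) u (I \ Q). The rationals in I are countable, so m*(I cap Q) = 0 (cover each rational by intervals whose total length is arbitrarily small). By countable subadditivity m*(I) <= m*(I cap Q) + m*(I \ Q), hence m*(I \ Q) >= m(I) = 2. The reverse inequality m*(I \ Q) <= m*(I) = 2 is trivial since (I \ Q) is a subset of I. Therefore m*(I \ Q) = 2.

2


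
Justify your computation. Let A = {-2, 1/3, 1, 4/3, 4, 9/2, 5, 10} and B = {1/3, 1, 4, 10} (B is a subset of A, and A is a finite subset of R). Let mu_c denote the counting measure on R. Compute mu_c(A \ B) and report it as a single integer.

Counting measure assigns mu_c(E) = |E| (number of elements) when E is finite. For B subset A, A \ B is the set of elements of A not in B, so |A \ B| = |A| - |B|.
|A| = 8, |B| = 4, so mu_c(A \ B) = 8 - 4 = 4.

4


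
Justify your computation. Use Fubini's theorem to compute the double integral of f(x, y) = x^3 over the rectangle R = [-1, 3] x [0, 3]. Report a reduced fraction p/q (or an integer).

f(x, y) is a tensor product of a function of x and a function of y, and both factors are bounded continuous (hence Lebesgue integrable) on the rectangle, so Fubini's theorem applies:
  integral_R f d(m x m) = (integral_a1^b1 x^3 dx) * (integral_a2^b2 1 dy).
Inner integral in x: integral_{-1}^{3} x^3 dx = (3^4 - (-1)^4)/4
  = 20.
Inner integral in y: integral_{0}^{3} 1 dy = (3^1 - 0^1)/1
  = 3.
Product: (20) * (3) = 60.

60


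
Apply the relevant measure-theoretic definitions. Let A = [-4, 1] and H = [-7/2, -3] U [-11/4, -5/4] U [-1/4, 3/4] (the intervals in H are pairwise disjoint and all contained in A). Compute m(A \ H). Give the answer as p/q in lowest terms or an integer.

The ambient interval has length m(A) = 1 - (-4) = 5.
Since the holes are disjoint and sit inside A, by finite additivity
  m(H) = sum_i (b_i - a_i), and m(A \ H) = m(A) - m(H).
Computing the hole measures:
  m(H_1) = -3 - (-7/2) = 1/2.
  m(H_2) = -5/4 - (-11/4) = 3/2.
  m(H_3) = 3/4 - (-1/4) = 1.
Summed: m(H) = 1/2 + 3/2 + 1 = 3.
So m(A \ H) = 5 - 3 = 2.

2


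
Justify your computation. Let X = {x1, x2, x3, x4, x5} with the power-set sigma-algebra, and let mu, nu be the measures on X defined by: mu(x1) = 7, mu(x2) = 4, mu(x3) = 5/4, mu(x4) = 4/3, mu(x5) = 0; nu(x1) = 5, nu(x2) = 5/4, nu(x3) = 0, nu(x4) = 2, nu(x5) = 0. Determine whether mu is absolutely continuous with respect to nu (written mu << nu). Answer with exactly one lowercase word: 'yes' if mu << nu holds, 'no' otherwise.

mu << nu means: every nu-null measurable set is also mu-null; equivalently, for every atom x, if nu({x}) = 0 then mu({x}) = 0.
Checking each atom:
  x1: nu = 5 > 0 -> no constraint.
  x2: nu = 5/4 > 0 -> no constraint.
  x3: nu = 0, mu = 5/4 > 0 -> violates mu << nu.
  x4: nu = 2 > 0 -> no constraint.
  x5: nu = 0, mu = 0 -> consistent with mu << nu.
The atom(s) x3 violate the condition (nu = 0 but mu > 0). Therefore mu is NOT absolutely continuous w.r.t. nu.

no


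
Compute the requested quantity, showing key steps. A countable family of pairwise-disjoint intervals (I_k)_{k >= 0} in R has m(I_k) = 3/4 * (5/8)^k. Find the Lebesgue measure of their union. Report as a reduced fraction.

By countable additivity of the Lebesgue measure on pairwise disjoint measurable sets,
  m(union_{k >= 0} I_k) = sum_{k >= 0} m(I_k) = sum_{k >= 0} a * r^k,
  with a = 3/4 and r = 5/8.
Since 0 < r = 5/8 < 1, the geometric series converges:
  sum_{k >= 0} a * r^k = a / (1 - r).
  = 3/4 / (1 - 5/8)
  = 3/4 / (3/8)
  = 2.

2


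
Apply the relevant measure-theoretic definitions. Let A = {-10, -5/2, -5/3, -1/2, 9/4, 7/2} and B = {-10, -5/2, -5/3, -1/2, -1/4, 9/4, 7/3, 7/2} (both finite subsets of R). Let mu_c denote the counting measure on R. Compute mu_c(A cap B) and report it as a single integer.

Counting measure on a finite set equals cardinality. mu_c(A cap B) = |A cap B| (elements appearing in both).
Enumerating the elements of A that also lie in B gives 6 element(s).
So mu_c(A cap B) = 6.

6


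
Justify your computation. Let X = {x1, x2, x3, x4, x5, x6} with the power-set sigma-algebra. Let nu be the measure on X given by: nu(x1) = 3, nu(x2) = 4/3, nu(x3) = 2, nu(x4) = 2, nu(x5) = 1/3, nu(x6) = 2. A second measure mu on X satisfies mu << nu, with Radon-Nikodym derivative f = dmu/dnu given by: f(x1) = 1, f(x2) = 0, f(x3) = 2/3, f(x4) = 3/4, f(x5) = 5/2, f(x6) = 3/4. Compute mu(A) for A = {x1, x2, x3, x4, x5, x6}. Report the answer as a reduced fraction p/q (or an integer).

By the defining property of the Radon-Nikodym derivative, for every measurable set A,
  mu(A) = integral_A f dnu.
Since nu is a discrete measure concentrated on the atoms of X, the integral over A reduces to the sum
  mu(A) = sum_{x in A} f(x) * nu({x}).
Computing each term:
  x1: f(x1) * nu(x1) = 1 * 3 = 3.
  x2: f(x2) * nu(x2) = 0 * 4/3 = 0.
  x3: f(x3) * nu(x3) = 2/3 * 2 = 4/3.
  x4: f(x4) * nu(x4) = 3/4 * 2 = 3/2.
  x5: f(x5) * nu(x5) = 5/2 * 1/3 = 5/6.
  x6: f(x6) * nu(x6) = 3/4 * 2 = 3/2.
Summing: mu(A) = 3 + 0 + 4/3 + 3/2 + 5/6 + 3/2 = 49/6.

49/6


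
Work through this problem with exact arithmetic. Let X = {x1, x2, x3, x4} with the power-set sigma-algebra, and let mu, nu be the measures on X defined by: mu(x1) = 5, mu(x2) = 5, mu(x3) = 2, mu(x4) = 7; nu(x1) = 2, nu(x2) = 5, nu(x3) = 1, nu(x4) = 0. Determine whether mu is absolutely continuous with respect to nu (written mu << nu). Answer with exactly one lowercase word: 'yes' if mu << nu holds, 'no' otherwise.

mu << nu means: every nu-null measurable set is also mu-null; equivalently, for every atom x, if nu({x}) = 0 then mu({x}) = 0.
Checking each atom:
  x1: nu = 2 > 0 -> no constraint.
  x2: nu = 5 > 0 -> no constraint.
  x3: nu = 1 > 0 -> no constraint.
  x4: nu = 0, mu = 7 > 0 -> violates mu << nu.
The atom(s) x4 violate the condition (nu = 0 but mu > 0). Therefore mu is NOT absolutely continuous w.r.t. nu.

no


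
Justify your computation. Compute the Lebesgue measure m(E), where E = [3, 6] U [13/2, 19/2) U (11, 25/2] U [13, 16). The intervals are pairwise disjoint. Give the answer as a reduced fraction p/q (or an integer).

For pairwise disjoint intervals, m(union_i I_i) = sum_i m(I_i),
and m is invariant under swapping open/closed endpoints (single points have measure 0).
So m(E) = sum_i (b_i - a_i).
  I_1 has length 6 - 3 = 3.
  I_2 has length 19/2 - 13/2 = 3.
  I_3 has length 25/2 - 11 = 3/2.
  I_4 has length 16 - 13 = 3.
Summing:
  m(E) = 3 + 3 + 3/2 + 3 = 21/2.

21/2


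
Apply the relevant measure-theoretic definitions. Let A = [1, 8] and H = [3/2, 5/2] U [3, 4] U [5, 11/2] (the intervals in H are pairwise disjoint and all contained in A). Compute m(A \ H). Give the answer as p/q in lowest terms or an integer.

The ambient interval has length m(A) = 8 - 1 = 7.
Since the holes are disjoint and sit inside A, by finite additivity
  m(H) = sum_i (b_i - a_i), and m(A \ H) = m(A) - m(H).
Computing the hole measures:
  m(H_1) = 5/2 - 3/2 = 1.
  m(H_2) = 4 - 3 = 1.
  m(H_3) = 11/2 - 5 = 1/2.
Summed: m(H) = 1 + 1 + 1/2 = 5/2.
So m(A \ H) = 7 - 5/2 = 9/2.

9/2


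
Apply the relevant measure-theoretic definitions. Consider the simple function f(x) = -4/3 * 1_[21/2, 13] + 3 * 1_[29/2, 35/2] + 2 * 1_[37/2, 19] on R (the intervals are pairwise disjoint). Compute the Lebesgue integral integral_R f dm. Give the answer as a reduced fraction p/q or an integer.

For a simple function f = sum_i c_i * 1_{A_i} with disjoint A_i,
  integral f dm = sum_i c_i * m(A_i).
Lengths of the A_i:
  m(A_1) = 13 - 21/2 = 5/2.
  m(A_2) = 35/2 - 29/2 = 3.
  m(A_3) = 19 - 37/2 = 1/2.
Contributions c_i * m(A_i):
  (-4/3) * (5/2) = -10/3.
  (3) * (3) = 9.
  (2) * (1/2) = 1.
Total: -10/3 + 9 + 1 = 20/3.

20/3


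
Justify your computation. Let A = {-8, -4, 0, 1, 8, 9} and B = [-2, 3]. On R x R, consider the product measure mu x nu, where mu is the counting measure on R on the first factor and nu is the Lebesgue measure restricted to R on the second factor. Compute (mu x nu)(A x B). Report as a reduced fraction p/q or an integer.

For a measurable rectangle A x B, the product measure satisfies
  (mu x nu)(A x B) = mu(A) * nu(B).
  mu(A) = 6.
  nu(B) = 5.
  (mu x nu)(A x B) = 6 * 5 = 30.

30


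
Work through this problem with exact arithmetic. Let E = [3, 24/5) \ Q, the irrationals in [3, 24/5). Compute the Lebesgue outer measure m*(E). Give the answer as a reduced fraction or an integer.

The interval I = [3, 24/5) has m(I) = 24/5 - 3 = 9/5 (endpoints are measure-zero, so open/closed/half-open agree). Write I = (I cap Q) u (I \ Q). The rationals in I are countable, so m*(I cap Q) = 0 (cover each rational by intervals whose total length is arbitrarily small). By countable subadditivity m*(I) <= m*(I cap Q) + m*(I \ Q), hence m*(I \ Q) >= m(I) = 9/5. The reverse inequality m*(I \ Q) <= m*(I) = 9/5 is trivial since (I \ Q) is a subset of I. Therefore m*(I \ Q) = 9/5.

9/5


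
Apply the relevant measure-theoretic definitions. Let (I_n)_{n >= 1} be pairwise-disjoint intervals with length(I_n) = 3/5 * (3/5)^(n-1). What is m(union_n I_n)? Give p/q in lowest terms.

By countable additivity of the Lebesgue measure on pairwise disjoint measurable sets,
  m(union_{n >= 1} I_n) = sum_{n >= 1} m(I_n) = sum_{n >= 1} a * r^(n-1),
  with a = 3/5 and r = 3/5.
Since 0 < r = 3/5 < 1, the geometric series converges:
  sum_{n >= 1} a * r^(n-1) = a / (1 - r).
  = 3/5 / (1 - 3/5)
  = 3/5 / (2/5)
  = 3/2.

3/2


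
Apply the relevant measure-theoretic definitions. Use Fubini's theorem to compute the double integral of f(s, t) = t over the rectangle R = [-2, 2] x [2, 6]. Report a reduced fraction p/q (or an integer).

f(s, t) is a tensor product of a function of s and a function of t, and both factors are bounded continuous (hence Lebesgue integrable) on the rectangle, so Fubini's theorem applies:
  integral_R f d(m x m) = (integral_a1^b1 1 ds) * (integral_a2^b2 t dt).
Inner integral in s: integral_{-2}^{2} 1 ds = (2^1 - (-2)^1)/1
  = 4.
Inner integral in t: integral_{2}^{6} t dt = (6^2 - 2^2)/2
  = 16.
Product: (4) * (16) = 64.

64


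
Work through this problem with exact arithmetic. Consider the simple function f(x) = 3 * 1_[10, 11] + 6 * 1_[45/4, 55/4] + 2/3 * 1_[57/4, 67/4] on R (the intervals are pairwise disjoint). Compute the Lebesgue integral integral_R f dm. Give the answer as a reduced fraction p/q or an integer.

For a simple function f = sum_i c_i * 1_{A_i} with disjoint A_i,
  integral f dm = sum_i c_i * m(A_i).
Lengths of the A_i:
  m(A_1) = 11 - 10 = 1.
  m(A_2) = 55/4 - 45/4 = 5/2.
  m(A_3) = 67/4 - 57/4 = 5/2.
Contributions c_i * m(A_i):
  (3) * (1) = 3.
  (6) * (5/2) = 15.
  (2/3) * (5/2) = 5/3.
Total: 3 + 15 + 5/3 = 59/3.

59/3


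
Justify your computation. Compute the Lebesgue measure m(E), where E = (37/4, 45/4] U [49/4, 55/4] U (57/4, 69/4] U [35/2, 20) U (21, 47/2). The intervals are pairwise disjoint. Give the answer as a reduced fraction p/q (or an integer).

For pairwise disjoint intervals, m(union_i I_i) = sum_i m(I_i),
and m is invariant under swapping open/closed endpoints (single points have measure 0).
So m(E) = sum_i (b_i - a_i).
  I_1 has length 45/4 - 37/4 = 2.
  I_2 has length 55/4 - 49/4 = 3/2.
  I_3 has length 69/4 - 57/4 = 3.
  I_4 has length 20 - 35/2 = 5/2.
  I_5 has length 47/2 - 21 = 5/2.
Summing:
  m(E) = 2 + 3/2 + 3 + 5/2 + 5/2 = 23/2.

23/2


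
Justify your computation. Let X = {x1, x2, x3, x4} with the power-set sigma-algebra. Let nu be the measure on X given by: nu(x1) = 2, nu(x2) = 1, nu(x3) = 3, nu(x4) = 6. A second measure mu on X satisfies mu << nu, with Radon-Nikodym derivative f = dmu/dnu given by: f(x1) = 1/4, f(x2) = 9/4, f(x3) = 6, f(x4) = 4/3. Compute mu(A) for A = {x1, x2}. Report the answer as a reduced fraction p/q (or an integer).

By the defining property of the Radon-Nikodym derivative, for every measurable set A,
  mu(A) = integral_A f dnu.
Since nu is a discrete measure concentrated on the atoms of X, the integral over A reduces to the sum
  mu(A) = sum_{x in A} f(x) * nu({x}).
Computing each term:
  x1: f(x1) * nu(x1) = 1/4 * 2 = 1/2.
  x2: f(x2) * nu(x2) = 9/4 * 1 = 9/4.
Summing: mu(A) = 1/2 + 9/4 = 11/4.

11/4


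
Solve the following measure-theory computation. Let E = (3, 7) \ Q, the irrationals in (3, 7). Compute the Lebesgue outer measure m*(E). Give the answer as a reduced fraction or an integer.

The interval I = (3, 7) has m(I) = 7 - 3 = 4 (endpoints are measure-zero, so open/closed/half-open agree). Write I = (I cap Q) u (I \ Q). The rationals in I are countable, so m*(I cap Q) = 0 (cover each rational by intervals whose total length is arbitrarily small). By countable subadditivity m*(I) <= m*(I cap Q) + m*(I \ Q), hence m*(I \ Q) >= m(I) = 4. The reverse inequality m*(I \ Q) <= m*(I) = 4 is trivial since (I \ Q) is a subset of I. Therefore m*(I \ Q) = 4.

4


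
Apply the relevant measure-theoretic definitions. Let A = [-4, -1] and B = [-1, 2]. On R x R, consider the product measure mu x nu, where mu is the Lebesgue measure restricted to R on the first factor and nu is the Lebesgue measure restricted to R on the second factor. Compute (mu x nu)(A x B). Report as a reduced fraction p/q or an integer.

For a measurable rectangle A x B, the product measure satisfies
  (mu x nu)(A x B) = mu(A) * nu(B).
  mu(A) = 3.
  nu(B) = 3.
  (mu x nu)(A x B) = 3 * 3 = 9.

9


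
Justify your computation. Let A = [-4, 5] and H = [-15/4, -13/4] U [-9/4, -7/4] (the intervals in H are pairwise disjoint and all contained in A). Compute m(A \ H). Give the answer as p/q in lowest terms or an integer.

The ambient interval has length m(A) = 5 - (-4) = 9.
Since the holes are disjoint and sit inside A, by finite additivity
  m(H) = sum_i (b_i - a_i), and m(A \ H) = m(A) - m(H).
Computing the hole measures:
  m(H_1) = -13/4 - (-15/4) = 1/2.
  m(H_2) = -7/4 - (-9/4) = 1/2.
Summed: m(H) = 1/2 + 1/2 = 1.
So m(A \ H) = 9 - 1 = 8.

8


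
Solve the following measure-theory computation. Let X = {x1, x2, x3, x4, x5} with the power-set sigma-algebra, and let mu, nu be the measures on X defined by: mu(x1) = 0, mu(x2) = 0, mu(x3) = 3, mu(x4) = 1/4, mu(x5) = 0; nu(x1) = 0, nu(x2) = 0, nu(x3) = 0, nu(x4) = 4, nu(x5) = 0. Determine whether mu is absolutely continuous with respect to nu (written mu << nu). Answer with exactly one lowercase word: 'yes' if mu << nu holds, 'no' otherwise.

mu << nu means: every nu-null measurable set is also mu-null; equivalently, for every atom x, if nu({x}) = 0 then mu({x}) = 0.
Checking each atom:
  x1: nu = 0, mu = 0 -> consistent with mu << nu.
  x2: nu = 0, mu = 0 -> consistent with mu << nu.
  x3: nu = 0, mu = 3 > 0 -> violates mu << nu.
  x4: nu = 4 > 0 -> no constraint.
  x5: nu = 0, mu = 0 -> consistent with mu << nu.
The atom(s) x3 violate the condition (nu = 0 but mu > 0). Therefore mu is NOT absolutely continuous w.r.t. nu.

no


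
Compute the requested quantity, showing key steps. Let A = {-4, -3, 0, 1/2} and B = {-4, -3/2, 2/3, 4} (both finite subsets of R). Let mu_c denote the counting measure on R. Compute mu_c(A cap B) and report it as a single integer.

Counting measure on a finite set equals cardinality. mu_c(A cap B) = |A cap B| (elements appearing in both).
Enumerating the elements of A that also lie in B gives 1 element(s).
So mu_c(A cap B) = 1.

1


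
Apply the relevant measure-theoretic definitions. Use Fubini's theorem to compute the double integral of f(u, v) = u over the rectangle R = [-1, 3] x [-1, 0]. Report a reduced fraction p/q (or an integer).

f(u, v) is a tensor product of a function of u and a function of v, and both factors are bounded continuous (hence Lebesgue integrable) on the rectangle, so Fubini's theorem applies:
  integral_R f d(m x m) = (integral_a1^b1 u du) * (integral_a2^b2 1 dv).
Inner integral in u: integral_{-1}^{3} u du = (3^2 - (-1)^2)/2
  = 4.
Inner integral in v: integral_{-1}^{0} 1 dv = (0^1 - (-1)^1)/1
  = 1.
Product: (4) * (1) = 4.

4


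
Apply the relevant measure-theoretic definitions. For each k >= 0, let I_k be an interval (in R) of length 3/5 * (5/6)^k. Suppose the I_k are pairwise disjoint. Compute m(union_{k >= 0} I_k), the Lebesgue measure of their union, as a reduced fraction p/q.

By countable additivity of the Lebesgue measure on pairwise disjoint measurable sets,
  m(union_{k >= 0} I_k) = sum_{k >= 0} m(I_k) = sum_{k >= 0} a * r^k,
  with a = 3/5 and r = 5/6.
Since 0 < r = 5/6 < 1, the geometric series converges:
  sum_{k >= 0} a * r^k = a / (1 - r).
  = 3/5 / (1 - 5/6)
  = 3/5 / (1/6)
  = 18/5.

18/5


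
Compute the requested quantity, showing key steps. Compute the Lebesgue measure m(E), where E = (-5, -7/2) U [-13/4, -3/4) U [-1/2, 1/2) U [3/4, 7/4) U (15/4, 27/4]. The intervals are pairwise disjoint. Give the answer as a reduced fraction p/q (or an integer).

For pairwise disjoint intervals, m(union_i I_i) = sum_i m(I_i),
and m is invariant under swapping open/closed endpoints (single points have measure 0).
So m(E) = sum_i (b_i - a_i).
  I_1 has length -7/2 - (-5) = 3/2.
  I_2 has length -3/4 - (-13/4) = 5/2.
  I_3 has length 1/2 - (-1/2) = 1.
  I_4 has length 7/4 - 3/4 = 1.
  I_5 has length 27/4 - 15/4 = 3.
Summing:
  m(E) = 3/2 + 5/2 + 1 + 1 + 3 = 9.

9


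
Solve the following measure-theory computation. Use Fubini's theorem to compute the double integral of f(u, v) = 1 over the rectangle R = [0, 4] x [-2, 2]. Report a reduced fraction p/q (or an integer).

f(u, v) is a tensor product of a function of u and a function of v, and both factors are bounded continuous (hence Lebesgue integrable) on the rectangle, so Fubini's theorem applies:
  integral_R f d(m x m) = (integral_a1^b1 1 du) * (integral_a2^b2 1 dv).
Inner integral in u: integral_{0}^{4} 1 du = (4^1 - 0^1)/1
  = 4.
Inner integral in v: integral_{-2}^{2} 1 dv = (2^1 - (-2)^1)/1
  = 4.
Product: (4) * (4) = 16.

16


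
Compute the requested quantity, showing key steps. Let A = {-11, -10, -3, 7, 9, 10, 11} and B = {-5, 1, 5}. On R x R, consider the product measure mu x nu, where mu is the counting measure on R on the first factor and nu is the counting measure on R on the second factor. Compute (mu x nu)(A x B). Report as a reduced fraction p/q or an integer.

For a measurable rectangle A x B, the product measure satisfies
  (mu x nu)(A x B) = mu(A) * nu(B).
  mu(A) = 7.
  nu(B) = 3.
  (mu x nu)(A x B) = 7 * 3 = 21.

21


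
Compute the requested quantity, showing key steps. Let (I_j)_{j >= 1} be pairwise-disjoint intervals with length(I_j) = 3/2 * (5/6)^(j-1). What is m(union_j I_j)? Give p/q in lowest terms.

By countable additivity of the Lebesgue measure on pairwise disjoint measurable sets,
  m(union_{j >= 1} I_j) = sum_{j >= 1} m(I_j) = sum_{j >= 1} a * r^(j-1),
  with a = 3/2 and r = 5/6.
Since 0 < r = 5/6 < 1, the geometric series converges:
  sum_{j >= 1} a * r^(j-1) = a / (1 - r).
  = 3/2 / (1 - 5/6)
  = 3/2 / (1/6)
  = 9.

9


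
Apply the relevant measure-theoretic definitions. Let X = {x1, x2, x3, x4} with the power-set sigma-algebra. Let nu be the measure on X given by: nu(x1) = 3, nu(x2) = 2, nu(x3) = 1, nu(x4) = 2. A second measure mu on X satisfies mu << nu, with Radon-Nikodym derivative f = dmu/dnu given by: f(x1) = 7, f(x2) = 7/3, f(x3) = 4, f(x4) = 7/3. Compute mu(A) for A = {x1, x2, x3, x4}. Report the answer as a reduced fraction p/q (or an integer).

By the defining property of the Radon-Nikodym derivative, for every measurable set A,
  mu(A) = integral_A f dnu.
Since nu is a discrete measure concentrated on the atoms of X, the integral over A reduces to the sum
  mu(A) = sum_{x in A} f(x) * nu({x}).
Computing each term:
  x1: f(x1) * nu(x1) = 7 * 3 = 21.
  x2: f(x2) * nu(x2) = 7/3 * 2 = 14/3.
  x3: f(x3) * nu(x3) = 4 * 1 = 4.
  x4: f(x4) * nu(x4) = 7/3 * 2 = 14/3.
Summing: mu(A) = 21 + 14/3 + 4 + 14/3 = 103/3.

103/3


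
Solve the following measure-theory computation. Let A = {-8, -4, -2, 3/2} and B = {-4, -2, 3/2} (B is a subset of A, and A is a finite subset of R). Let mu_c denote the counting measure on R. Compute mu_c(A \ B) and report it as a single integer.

Counting measure assigns mu_c(E) = |E| (number of elements) when E is finite. For B subset A, A \ B is the set of elements of A not in B, so |A \ B| = |A| - |B|.
|A| = 4, |B| = 3, so mu_c(A \ B) = 4 - 3 = 1.

1


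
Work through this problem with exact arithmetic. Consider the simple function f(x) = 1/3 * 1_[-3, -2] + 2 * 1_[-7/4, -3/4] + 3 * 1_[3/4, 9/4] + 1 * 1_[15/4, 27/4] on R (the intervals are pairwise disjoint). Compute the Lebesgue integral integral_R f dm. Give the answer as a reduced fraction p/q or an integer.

For a simple function f = sum_i c_i * 1_{A_i} with disjoint A_i,
  integral f dm = sum_i c_i * m(A_i).
Lengths of the A_i:
  m(A_1) = -2 - (-3) = 1.
  m(A_2) = -3/4 - (-7/4) = 1.
  m(A_3) = 9/4 - 3/4 = 3/2.
  m(A_4) = 27/4 - 15/4 = 3.
Contributions c_i * m(A_i):
  (1/3) * (1) = 1/3.
  (2) * (1) = 2.
  (3) * (3/2) = 9/2.
  (1) * (3) = 3.
Total: 1/3 + 2 + 9/2 + 3 = 59/6.

59/6


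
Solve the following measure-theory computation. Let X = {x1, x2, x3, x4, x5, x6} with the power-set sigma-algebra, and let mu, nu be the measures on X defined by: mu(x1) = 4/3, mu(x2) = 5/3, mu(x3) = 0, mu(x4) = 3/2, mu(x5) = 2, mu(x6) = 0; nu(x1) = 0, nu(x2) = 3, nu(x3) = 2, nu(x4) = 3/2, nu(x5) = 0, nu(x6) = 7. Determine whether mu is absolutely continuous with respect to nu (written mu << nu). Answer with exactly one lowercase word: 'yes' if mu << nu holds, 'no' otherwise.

mu << nu means: every nu-null measurable set is also mu-null; equivalently, for every atom x, if nu({x}) = 0 then mu({x}) = 0.
Checking each atom:
  x1: nu = 0, mu = 4/3 > 0 -> violates mu << nu.
  x2: nu = 3 > 0 -> no constraint.
  x3: nu = 2 > 0 -> no constraint.
  x4: nu = 3/2 > 0 -> no constraint.
  x5: nu = 0, mu = 2 > 0 -> violates mu << nu.
  x6: nu = 7 > 0 -> no constraint.
The atom(s) x1, x5 violate the condition (nu = 0 but mu > 0). Therefore mu is NOT absolutely continuous w.r.t. nu.

no


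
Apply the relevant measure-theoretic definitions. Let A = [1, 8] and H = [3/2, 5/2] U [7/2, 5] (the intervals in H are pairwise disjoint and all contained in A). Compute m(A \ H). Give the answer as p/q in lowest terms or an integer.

The ambient interval has length m(A) = 8 - 1 = 7.
Since the holes are disjoint and sit inside A, by finite additivity
  m(H) = sum_i (b_i - a_i), and m(A \ H) = m(A) - m(H).
Computing the hole measures:
  m(H_1) = 5/2 - 3/2 = 1.
  m(H_2) = 5 - 7/2 = 3/2.
Summed: m(H) = 1 + 3/2 = 5/2.
So m(A \ H) = 7 - 5/2 = 9/2.

9/2


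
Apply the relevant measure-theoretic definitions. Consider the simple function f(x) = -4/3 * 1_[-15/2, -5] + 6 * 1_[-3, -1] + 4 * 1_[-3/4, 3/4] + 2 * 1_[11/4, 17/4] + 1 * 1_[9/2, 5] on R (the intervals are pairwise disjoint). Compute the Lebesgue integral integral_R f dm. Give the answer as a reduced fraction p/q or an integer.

For a simple function f = sum_i c_i * 1_{A_i} with disjoint A_i,
  integral f dm = sum_i c_i * m(A_i).
Lengths of the A_i:
  m(A_1) = -5 - (-15/2) = 5/2.
  m(A_2) = -1 - (-3) = 2.
  m(A_3) = 3/4 - (-3/4) = 3/2.
  m(A_4) = 17/4 - 11/4 = 3/2.
  m(A_5) = 5 - 9/2 = 1/2.
Contributions c_i * m(A_i):
  (-4/3) * (5/2) = -10/3.
  (6) * (2) = 12.
  (4) * (3/2) = 6.
  (2) * (3/2) = 3.
  (1) * (1/2) = 1/2.
Total: -10/3 + 12 + 6 + 3 + 1/2 = 109/6.

109/6


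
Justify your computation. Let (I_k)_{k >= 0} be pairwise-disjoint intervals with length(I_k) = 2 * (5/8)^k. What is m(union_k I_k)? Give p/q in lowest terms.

By countable additivity of the Lebesgue measure on pairwise disjoint measurable sets,
  m(union_{k >= 0} I_k) = sum_{k >= 0} m(I_k) = sum_{k >= 0} a * r^k,
  with a = 2 and r = 5/8.
Since 0 < r = 5/8 < 1, the geometric series converges:
  sum_{k >= 0} a * r^k = a / (1 - r).
  = 2 / (1 - 5/8)
  = 2 / (3/8)
  = 16/3.

16/3


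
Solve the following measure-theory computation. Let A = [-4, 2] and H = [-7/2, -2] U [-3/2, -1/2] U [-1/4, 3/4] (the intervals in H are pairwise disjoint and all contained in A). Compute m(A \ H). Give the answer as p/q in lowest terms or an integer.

The ambient interval has length m(A) = 2 - (-4) = 6.
Since the holes are disjoint and sit inside A, by finite additivity
  m(H) = sum_i (b_i - a_i), and m(A \ H) = m(A) - m(H).
Computing the hole measures:
  m(H_1) = -2 - (-7/2) = 3/2.
  m(H_2) = -1/2 - (-3/2) = 1.
  m(H_3) = 3/4 - (-1/4) = 1.
Summed: m(H) = 3/2 + 1 + 1 = 7/2.
So m(A \ H) = 6 - 7/2 = 5/2.

5/2


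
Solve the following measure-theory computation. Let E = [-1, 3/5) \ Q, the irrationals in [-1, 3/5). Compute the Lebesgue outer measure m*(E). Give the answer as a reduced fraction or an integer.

The interval I = [-1, 3/5) has m(I) = 3/5 - (-1) = 8/5 (endpoints are measure-zero, so open/closed/half-open agree). Write I = (I cap Q) u (I \ Q). The rationals in I are countable, so m*(I cap Q) = 0 (cover each rational by intervals whose total length is arbitrarily small). By countable subadditivity m*(I) <= m*(I cap Q) + m*(I \ Q), hence m*(I \ Q) >= m(I) = 8/5. The reverse inequality m*(I \ Q) <= m*(I) = 8/5 is trivial since (I \ Q) is a subset of I. Therefore m*(I \ Q) = 8/5.

8/5
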